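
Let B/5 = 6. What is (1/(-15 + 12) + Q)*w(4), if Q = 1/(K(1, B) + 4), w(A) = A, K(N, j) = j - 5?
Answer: -104/87 ≈ -1.1954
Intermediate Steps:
B = 30 (B = 5*6 = 30)
K(N, j) = -5 + j
Q = 1/29 (Q = 1/((-5 + 30) + 4) = 1/(25 + 4) = 1/29 ≈ 0.034483)
(1/(-15 + 12) + Q)*w(4) = (1/(-15 + 12) + 1/29)*4 = (1/(-3) + 1/29)*4 = (-1/3 + 1/29)*4 = -26/87*4 = -104/87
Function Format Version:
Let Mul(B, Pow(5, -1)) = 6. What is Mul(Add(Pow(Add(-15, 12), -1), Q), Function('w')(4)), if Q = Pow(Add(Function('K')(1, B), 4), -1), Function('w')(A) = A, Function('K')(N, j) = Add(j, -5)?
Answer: Rational(-104, 87) ≈ -1.1954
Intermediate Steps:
B = 30 (B = Mul(5, 6) = 30)
Function('K')(N, j) = Add(-5, j)
Q = Rational(1, 29) (Q = Pow(Add(Add(-5, 30), 4), -1) = Pow(Add(25, 4), -1) = Pow(29, -1) = Rational(1, 29) ≈ 0.034483)
Mul(Add(Pow(Add(-15, 12), -1), Q), Function('w')(4)) = Mul(Add(Pow(Add(-15, 12), -1), Rational(1, 29)), 4) = Mul(Add(Pow(-3, -1), Rational(1, 29)), 4) = Mul(Add(Rational(-1, 3), Rational(1, 29)), 4) = Mul(Rational(-26, 87), 4) = Rational(-104, 87)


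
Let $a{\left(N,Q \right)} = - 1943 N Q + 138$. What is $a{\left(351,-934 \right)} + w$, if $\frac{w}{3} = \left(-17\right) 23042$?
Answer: $635806458$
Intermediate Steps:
$a{\left(N,Q \right)} = 138 - 1943 N Q$ ($a{\left(N,Q \right)} = - 1943 N Q + 138 = 138 - 1943 N Q$)
$w = -1175142$ ($w = 3 \left(\left(-17\right) 23042\right) = 3 \left(-391714\right) = -1175142$)
$a{\left(351,-934 \right)} + w = \left(138 - 681993 \left(-934\right)\right) - 1175142 = \left(138 + 636981462\right) - 1175142 = 636981600 - 1175142 = 635806458$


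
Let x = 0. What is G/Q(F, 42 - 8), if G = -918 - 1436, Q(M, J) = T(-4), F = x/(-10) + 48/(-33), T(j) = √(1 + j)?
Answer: 2354*I*√3/3 ≈ 1359.1*I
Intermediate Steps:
F = -16/11 (F = 0/(-10) + 48/(-33) = 0*(-⅒) + 48*(-1/33) = 0 - 16/11 = -16/11 ≈ -1.4545)
Q(M, J) = I*√3 (Q(M, J) = √(1 - 4) = √(-3) = I*√3)
G = -2354
G/Q(F, 42 - 8) = -2354*(-I*√3/3) = -(-2354)*I*√3/3 = 2354*I*√3/3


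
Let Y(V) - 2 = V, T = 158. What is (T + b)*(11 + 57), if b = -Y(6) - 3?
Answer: 9996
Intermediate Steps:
Y(V) = 2 + V
b = -11 (b = -(2 + 6) - 3 = -1*8 - 3 = -8 - 3 = -11)
(T + b)*(11 + 57) = (158 - 11)*(11 + 57) = 147*68 = 9996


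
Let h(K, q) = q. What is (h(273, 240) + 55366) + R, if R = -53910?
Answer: 1696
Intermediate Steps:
(h(273, 240) + 55366) + R = (240 + 55366) - 53910 = 55606 - 53910 = 1696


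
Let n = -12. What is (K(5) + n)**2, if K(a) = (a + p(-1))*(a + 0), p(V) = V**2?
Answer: 324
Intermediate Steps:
K(a) = a*(1 + a) (K(a) = (a + (-1)**2)*(a + 0) = (a + 1)*a = (1 + a)*a = a*(1 + a))
(K(5) + n)**2 = (5*(1 + 5) - 12)**2 = (5*6 - 12)**2 = (30 - 12)**2 = 18**2 = 324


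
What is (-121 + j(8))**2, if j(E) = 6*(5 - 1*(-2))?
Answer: 6241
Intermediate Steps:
j(E) = 42 (j(E) = 6*(5 + 2) = 6*7 = 42)
(-121 + j(8))**2 = (-121 + 42)**2 = (-79)**2 = 6241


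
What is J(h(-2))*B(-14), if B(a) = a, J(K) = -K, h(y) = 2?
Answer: 28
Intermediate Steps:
J(h(-2))*B(-14) = -1*2*(-14) = -2*(-14) = 28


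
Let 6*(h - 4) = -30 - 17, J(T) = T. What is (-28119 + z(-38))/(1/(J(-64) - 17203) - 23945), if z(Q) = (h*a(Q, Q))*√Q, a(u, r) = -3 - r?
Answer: 485530773/413458316 + 13899935*I*√38/2480749896 ≈ 1.1743 + 0.03454*I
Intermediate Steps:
h = -23/6 (h = 4 + (-30 - 17)/6 = 4 + (⅙)*(-47) = 4 - 47/6 = -23/6 ≈ -3.8333)
z(Q) = √Q*(23/2 + 23*Q/6) (z(Q) = (-23*(-3 - Q)/6)*√Q = (23/2 + 23*Q/6)*√Q = √Q*(23/2 + 23*Q/6))
(-28119 + z(-38))/(1/(J(-64) - 17203) - 23945) = (-28119 + 23*√(-38)*(3 - 38)/6)/(1/(-64 - 17203) - 23945) = (-28119 + (23/6)*(I*√38)*(-35))/(1/(-17267) - 23945) = (-28119 - 805*I*√38/6)/(-1/17267 - 23945) = (-28119 - 805*I*√38/6)/(-413458316/17267) = (-28119 - 805*I*√38/6)*(-17267/413458316) = 485530773/413458316 + 13899935*I*√38/2480749896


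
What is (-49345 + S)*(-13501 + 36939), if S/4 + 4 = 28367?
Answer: 1502539866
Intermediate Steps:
S = 113452 (S = -16 + 4*28367 = -16 + 113468 = 113452)
(-49345 + S)*(-13501 + 36939) = (-49345 + 113452)*(-13501 + 36939) = 64107*23438 = 1502539866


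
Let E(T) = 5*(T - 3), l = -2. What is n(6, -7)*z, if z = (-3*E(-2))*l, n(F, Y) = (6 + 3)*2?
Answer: -2700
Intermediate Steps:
n(F, Y) = 18 (n(F, Y) = 9*2 = 18)
E(T) = -15 + 5*T (E(T) = 5*(-3 + T) = -15 + 5*T)
z = -150 (z = -3*(-15 + 5*(-2))*(-2) = -3*(-15 - 10)*(-2) = -3*(-25)*(-2) = 75*(-2) = -150)
n(6, -7)*z = 18*(-150) = -2700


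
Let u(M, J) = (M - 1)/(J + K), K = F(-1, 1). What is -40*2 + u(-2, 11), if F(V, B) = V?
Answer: -803/10 ≈ -80.300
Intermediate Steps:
K = -1
u(M, J) = (-1 + M)/(-1 + J) (u(M, J) = (M - 1)/(J - 1) = (-1 + M)/(-1 + J))
-40*2 + u(-2, 11) = -40*2 + (-1 - 2)/(-1 + 11) = -80 - 3/10 = -803/10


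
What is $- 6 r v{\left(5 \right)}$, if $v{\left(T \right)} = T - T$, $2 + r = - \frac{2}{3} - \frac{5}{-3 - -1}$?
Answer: $0$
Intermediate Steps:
$r = - \frac{1}{6}$ ($r = -2 - \left(\frac{2}{3} + \frac{5}{-3 - -1}\right) = -2 - \left(\frac{2}{3} + \frac{5}{-3 + 1}\right) = -2 - \left(\frac{2}{3} + \frac{5}{-2}\right) = -2 - - \frac{11}{6} = -2 + \left(- \frac{2}{3} + \frac{5}{2}\right) = -2 + \frac{11}{6} = - \frac{1}{6} \approx -0.16667$)
$v{\left(T \right)} = 0$
$- 6 r v{\left(5 \right)} = \left(-6\right) \left(- \frac{1}{6}\right) 0 = 1 \cdot 0 = 0$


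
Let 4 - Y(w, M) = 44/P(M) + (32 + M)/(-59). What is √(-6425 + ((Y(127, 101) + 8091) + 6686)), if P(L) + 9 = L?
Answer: √15390418214/1357 ≈ 91.421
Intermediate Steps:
P(L) = -9 + L
Y(w, M) = 268/59 - 44/(-9 + M) + M/59 (Y(w, M) = 4 - (44/(-9 + M) + (32 + M)/(-59)) = 4 - (44/(-9 + M) + (32 + M)*(-1/59)) = 4 - (44/(-9 + M) + (-32/59 - M/59)) = 4 - (-32/59 + 44/(-9 + M) - M/59) = 4 + (32/59 - 44/(-9 + M) + M/59) = 268/59 - 44/(-9 + M) + M/59)
√(-6425 + ((Y(127, 101) + 8091) + 6686)) = √(-6425 + (((-2596 + (-9 + 101)*(268 + 101))/(59*(-9 + 101)) + 8091) + 6686)) = √(-6425 + (((1/59)*(-2596 + 92*369)/92 + 8091) + 6686)) = √(-6425 + (((1/59)*(1/92)*(-2596 + 33948) + 8091) + 6686)) = √(-6425 + (((1/59)*(1/92)*31352 + 8091) + 6686)) = √(-6425 + ((7838/1357 + 8091) + 6686)) = √(-6425 + (10987325/1357 + 6686)) = √(-6425 + 20060227/1357) = √(11341502/1357) = √15390418214/1357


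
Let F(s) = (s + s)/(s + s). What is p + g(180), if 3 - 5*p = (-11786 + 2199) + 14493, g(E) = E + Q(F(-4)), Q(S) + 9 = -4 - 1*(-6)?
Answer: -4038/5 ≈ -807.60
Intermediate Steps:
F(s) = 1 (F(s) = (2*s)/((2*s)) = (2*s)*(1/(2*s)) = 1)
Q(S) = -7 (Q(S) = -9 + (-4 - 1*(-6)) = -9 + (-4 + 6) = -9 + 2 = -7)
g(E) = -7 + E (g(E) = E - 7 = -7 + E)
p = -4903/5 (p = ⅗ - ((-11786 + 2199) + 14493)/5 = ⅗ - (-9587 + 14493)/5 = ⅗ - ⅕*4906 = ⅗ - 4906/5 = -4903/5 ≈ -980.60)
p + g(180) = -4903/5 + (-7 + 180) = -4903/5 + 173 = -4038/5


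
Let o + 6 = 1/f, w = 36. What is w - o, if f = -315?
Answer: 13231/315 ≈ 42.003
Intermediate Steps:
o = -1891/315 (o = -6 + 1/(-315) = -6 - 1/315 = -1891/315 ≈ -6.0032)
w - o = 36 - 1*(-1891/315) = 36 + 1891/315 = 13231/315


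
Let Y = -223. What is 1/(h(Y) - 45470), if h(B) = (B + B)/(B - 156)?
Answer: -379/17232684 ≈ -2.1993e-5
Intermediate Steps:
h(B) = 2*B/(-156 + B) (h(B) = (2*B)/(-156 + B) = 2*B/(-156 + B))
1/(h(Y) - 45470) = 1/(2*(-223)/(-156 - 223) - 45470) = 1/(2*(-223)/(-379) - 45470) = 1/(2*(-223)*(-1/379) - 45470) = 1/(446/379 - 45470) = 1/(-17232684/379) = -379/17232684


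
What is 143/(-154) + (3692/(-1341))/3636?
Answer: -15859519/17065566 ≈ -0.92933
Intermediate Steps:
143/(-154) + (3692/(-1341))/3636 = 143*(-1/154) + (3692*(-1/1341))*(1/3636) = -13/14 - 3692/1341*1/3636 = -13/14 - 923/1218969 = -15859519/17065566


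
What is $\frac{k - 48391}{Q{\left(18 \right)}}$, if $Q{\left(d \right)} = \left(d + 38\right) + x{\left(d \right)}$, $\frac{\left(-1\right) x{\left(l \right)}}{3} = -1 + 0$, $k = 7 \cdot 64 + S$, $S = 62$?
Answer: $- \frac{47881}{59} \approx -811.54$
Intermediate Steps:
$k = 510$ ($k = 7 \cdot 64 + 62 = 448 + 62 = 510$)
$x{\left(l \right)} = 3$ ($x{\left(l \right)} = - 3 \left(-1 + 0\right) = \left(-3\right) \left(-1\right) = 3$)
$Q{\left(d \right)} = 41 + d$ ($Q{\left(d \right)} = \left(d + 38\right) + 3 = \left(38 + d\right) + 3 = 41 + d$)
$\frac{k - 48391}{Q{\left(18 \right)}} = \frac{510 - 48391}{41 + 18} = \frac{510 - 48391}{59} = \left(-47881\right) \frac{1}{59} = - \frac{47881}{59}$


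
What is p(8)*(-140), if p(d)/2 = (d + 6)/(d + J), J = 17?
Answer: -784/5 ≈ -156.80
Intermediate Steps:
p(d) = 2*(6 + d)/(17 + d) (p(d) = 2*((d + 6)/(d + 17)) = 2*((6 + d)/(17 + d)) = 2*(6 + d)/(17 + d))
p(8)*(-140) = (2*(6 + 8)/(17 + 8))*(-140) = (2*14/25)*(-140) = (2*(1/25)*14)*(-140) = (28/25)*(-140) = -784/5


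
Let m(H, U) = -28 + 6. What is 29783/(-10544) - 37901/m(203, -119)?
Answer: 199486459/115984 ≈ 1719.9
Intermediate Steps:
m(H, U) = -22
29783/(-10544) - 37901/m(203, -119) = 29783/(-10544) - 37901/(-22) = 29783*(-1/10544) - 37901*(-1/22) = -29783/10544 + 37901/22 = 199486459/115984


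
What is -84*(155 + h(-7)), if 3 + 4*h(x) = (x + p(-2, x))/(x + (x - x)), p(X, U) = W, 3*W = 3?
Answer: -12975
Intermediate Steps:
W = 1 (W = (⅓)*3 = 1)
p(X, U) = 1
h(x) = -¾ + (1 + x)/(4*x) (h(x) = -¾ + ((x + 1)/(x + (x - x)))/4 = -¾ + ((1 + x)/(x + 0))/4 = -¾ + ((1 + x)/x)/4 = -¾ + (1 + x)/(4*x))
-84*(155 + h(-7)) = -84*(155 + (¼)*(1 - 2*(-7))/(-7)) = -84*(155 + (¼)*(-⅐)*(1 + 14)) = -84*(155 + (¼)*(-⅐)*15) = -84*(155 - 15/28) = -84*4325/28 = -12975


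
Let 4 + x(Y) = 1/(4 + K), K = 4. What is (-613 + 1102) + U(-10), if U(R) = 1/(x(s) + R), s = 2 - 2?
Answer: 54271/111 ≈ 488.93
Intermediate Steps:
s = 0
x(Y) = -31/8 (x(Y) = -4 + 1/(4 + 4) = -4 + 1/8 = -4 + ⅛ = -31/8)
U(R) = 1/(-31/8 + R)
(-613 + 1102) + U(-10) = (-613 + 1102) + 8/(-31 + 8*(-10)) = 489 + 8/(-31 - 80) = 489 + 8/(-111) = 489 + 8*(-1/111) = 489 - 8/111 = 54271/111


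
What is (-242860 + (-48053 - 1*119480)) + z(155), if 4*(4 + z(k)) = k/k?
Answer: -1641587/4 ≈ -4.1040e+5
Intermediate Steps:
z(k) = -15/4 (z(k) = -4 + (k/k)/4 = -4 + (1/4)*1 = -4 + 1/4 = -15/4)
(-242860 + (-48053 - 1*119480)) + z(155) = (-242860 + (-48053 - 1*119480)) - 15/4 = (-242860 + (-48053 - 119480)) - 15/4 = (-242860 - 167533) - 15/4 = -410393 - 15/4 = -1641587/4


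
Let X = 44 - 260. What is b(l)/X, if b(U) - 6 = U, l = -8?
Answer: 1/108 ≈ 0.0092593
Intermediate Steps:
b(U) = 6 + U
X = -216
b(l)/X = (6 - 8)/(-216) = -2*(-1/216) = 1/108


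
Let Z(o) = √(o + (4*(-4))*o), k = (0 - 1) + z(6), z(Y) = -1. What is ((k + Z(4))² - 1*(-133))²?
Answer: 4969 - 1232*I*√15 ≈ 4969.0 - 4771.5*I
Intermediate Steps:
k = -2 (k = (0 - 1) - 1 = -1 - 1 = -2)
Z(o) = √15*√(-o) (Z(o) = √(o - 16*o) = √(-15*o) = √15*√(-o))
((k + Z(4))² - 1*(-133))² = ((-2 + √15*√(-1*4))² - 1*(-133))² = ((-2 + √15*√(-4))² + 133)² = ((-2 + √15*(2*I))² + 133)² = ((-2 + 2*I*√15)² + 133)² = (133 + (-2 + 2*I*√15)²)²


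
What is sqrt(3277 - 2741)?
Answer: 2*sqrt(134) ≈ 23.152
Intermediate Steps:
sqrt(3277 - 2741) = sqrt(536) = 2*sqrt(134)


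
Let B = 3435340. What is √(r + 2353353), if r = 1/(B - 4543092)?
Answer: √721958393657502790/553876 ≈ 1534.1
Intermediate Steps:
r = -1/1107752 (r = 1/(3435340 - 4543092) = 1/(-1107752) = -1/1107752 ≈ -9.0273e-7)
√(r + 2353353) = √(-1/1107752 + 2353353) = √(2606931492455/1107752) = √721958393657502790/553876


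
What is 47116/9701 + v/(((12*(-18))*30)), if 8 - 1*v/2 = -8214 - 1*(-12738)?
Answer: 49116389/7857810 ≈ 6.2506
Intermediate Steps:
v = -9032 (v = 16 - 2*(-8214 - 1*(-12738)) = 16 - 2*(-8214 + 12738) = 16 - 2*4524 = 16 - 9048 = -9032)
47116/9701 + v/(((12*(-18))*30)) = 47116/9701 - 9032/((12*(-18))*30) = 47116*(1/9701) - 9032/((-216*30)) = 47116/9701 - 9032/(-6480) = 47116/9701 - 9032*(-1/6480) = 47116/9701 + 1129/810 = 49116389/7857810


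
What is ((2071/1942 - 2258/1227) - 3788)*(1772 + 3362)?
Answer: -23174925057937/1191417 ≈ -1.9452e+7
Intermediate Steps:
((2071/1942 - 2258/1227) - 3788)*(1772 + 3362) = ((2071*(1/1942) - 2258*1/1227) - 3788)*5134 = ((2071/1942 - 2258/1227) - 3788)*5134 = (-1843919/2382834 - 3788)*5134 = -9028019111/2382834*5134 = -23174925057937/1191417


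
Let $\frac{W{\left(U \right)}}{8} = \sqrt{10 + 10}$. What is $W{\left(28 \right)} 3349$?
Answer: $53584 \sqrt{5} \approx 1.1982 \cdot 10^{5}$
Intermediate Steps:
$W{\left(U \right)} = 16 \sqrt{5}$ ($W{\left(U \right)} = 8 \sqrt{10 + 10} = 8 \sqrt{20} = 8 \cdot 2 \sqrt{5} = 16 \sqrt{5}$)
$W{\left(28 \right)} 3349 = 16 \sqrt{5} \cdot 3349 = 53584 \sqrt{5}$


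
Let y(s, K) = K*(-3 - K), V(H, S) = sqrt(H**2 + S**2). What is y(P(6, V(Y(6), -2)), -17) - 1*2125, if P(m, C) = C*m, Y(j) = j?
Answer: -2363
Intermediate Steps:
y(P(6, V(Y(6), -2)), -17) - 1*2125 = -1*(-17)*(3 - 17) - 1*2125 = -1*(-17)*(-14) - 2125 = -238 - 2125 = -2363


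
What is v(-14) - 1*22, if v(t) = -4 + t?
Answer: -40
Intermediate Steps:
v(-14) - 1*22 = (-4 - 14) - 1*22 = -18 - 22 = -40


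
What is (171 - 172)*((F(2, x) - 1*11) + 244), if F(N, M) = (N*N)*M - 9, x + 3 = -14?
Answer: -156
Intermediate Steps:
x = -17 (x = -3 - 14 = -17)
F(N, M) = -9 + M*N² (F(N, M) = N²*M - 9 = M*N² - 9 = -9 + M*N²)
(171 - 172)*((F(2, x) - 1*11) + 244) = (171 - 172)*(((-9 - 17*2²) - 1*11) + 244) = -(((-9 - 17*4) - 11) + 244) = -(((-9 - 68) - 11) + 244) = -((-77 - 11) + 244) = -(-88 + 244) = -1*156 = -156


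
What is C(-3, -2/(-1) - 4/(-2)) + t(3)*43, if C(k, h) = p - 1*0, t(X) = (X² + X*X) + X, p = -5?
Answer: 898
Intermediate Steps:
t(X) = X + 2*X² (t(X) = (X² + X²) + X = 2*X² + X = X + 2*X²)
C(k, h) = -5 (C(k, h) = -5 - 1*0 = -5 + 0 = -5)
C(-3, -2/(-1) - 4/(-2)) + t(3)*43 = -5 + (3*(1 + 2*3))*43 = -5 + (3*(1 + 6))*43 = -5 + (3*7)*43 = -5 + 21*43 = -5 + 903 = 898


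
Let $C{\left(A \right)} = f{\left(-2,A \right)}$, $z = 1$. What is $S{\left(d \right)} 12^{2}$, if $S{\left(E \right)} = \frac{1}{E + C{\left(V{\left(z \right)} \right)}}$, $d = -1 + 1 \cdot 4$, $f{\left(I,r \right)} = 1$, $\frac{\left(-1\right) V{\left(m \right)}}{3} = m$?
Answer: $36$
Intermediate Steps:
$V{\left(m \right)} = - 3 m$
$d = 3$ ($d = -1 + 4 = 3$)
$C{\left(A \right)} = 1$
$S{\left(E \right)} = \frac{1}{1 + E}$ ($S{\left(E \right)} = \frac{1}{E + 1} = \frac{1}{1 + E}$)
$S{\left(d \right)} 12^{2} = \frac{12^{2}}{1 + 3} = \frac{1}{4} \cdot 144 = 36$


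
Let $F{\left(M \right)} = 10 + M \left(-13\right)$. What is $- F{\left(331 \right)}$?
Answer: $4293$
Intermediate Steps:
$F{\left(M \right)} = 10 - 13 M$
$- F{\left(331 \right)} = - (10 - 4303) = \left(-1\right) \left(-4293\right) = 4293$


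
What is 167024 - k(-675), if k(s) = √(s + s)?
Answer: 167024 - 15*I*√6 ≈ 1.6702e+5 - 36.742*I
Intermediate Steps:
k(s) = √2*√s (k(s) = √(2*s) = √2*√s)
167024 - k(-675) = 167024 - √2*√(-675) = 167024 - √2*15*I*√3 = 167024 - 15*I*√6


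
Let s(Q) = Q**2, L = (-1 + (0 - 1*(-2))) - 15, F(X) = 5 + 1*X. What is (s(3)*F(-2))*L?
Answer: -378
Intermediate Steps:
F(X) = 5 + X
L = -14 (L = (-1 + (0 + 2)) - 15 = (-1 + 2) - 15 = 1 - 15 = -14)
(s(3)*F(-2))*L = (3**2*(5 - 2))*(-14) = (9*3)*(-14) = 27*(-14) = -378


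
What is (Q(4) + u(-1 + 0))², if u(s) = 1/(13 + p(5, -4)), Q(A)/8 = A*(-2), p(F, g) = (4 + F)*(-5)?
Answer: 4198401/1024 ≈ 4100.0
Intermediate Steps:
p(F, g) = -20 - 5*F
Q(A) = -16*A (Q(A) = 8*(A*(-2)) = 8*(-2*A) = -16*A)
u(s) = -1/32 (u(s) = 1/(13 + (-20 - 5*5)) = 1/(13 + (-20 - 25)) = 1/(13 - 45) = 1/(-32) = -1/32)
(Q(4) + u(-1 + 0))² = (-16*4 - 1/32)² = (-64 - 1/32)² = (-2049/32)² = 4198401/1024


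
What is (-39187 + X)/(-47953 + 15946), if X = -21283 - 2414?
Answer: 62884/32007 ≈ 1.9647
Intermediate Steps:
X = -23697
(-39187 + X)/(-47953 + 15946) = (-39187 - 23697)/(-47953 + 15946) = -62884/(-32007) = -62884*(-1/32007) = 62884/32007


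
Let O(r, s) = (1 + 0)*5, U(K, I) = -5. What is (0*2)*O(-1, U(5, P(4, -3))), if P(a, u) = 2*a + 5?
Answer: 0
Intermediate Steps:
P(a, u) = 5 + 2*a
O(r, s) = 5 (O(r, s) = 1*5 = 5)
(0*2)*O(-1, U(5, P(4, -3))) = (0*2)*5 = 0*5 = 0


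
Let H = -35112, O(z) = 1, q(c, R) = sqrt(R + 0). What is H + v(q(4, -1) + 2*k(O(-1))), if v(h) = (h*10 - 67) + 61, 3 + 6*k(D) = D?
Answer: -105374/3 + 10*I ≈ -35125.0 + 10.0*I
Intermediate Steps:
q(c, R) = sqrt(R)
k(D) = -1/2 + D/6
v(h) = -6 + 10*h (v(h) = (10*h - 67) + 61 = (-67 + 10*h) + 61 = -6 + 10*h)
H + v(q(4, -1) + 2*k(O(-1))) = -35112 + (-6 + 10*(sqrt(-1) + 2*(-1/2 + (1/6)*1))) = -35112 + (-6 + 10*(I + 2*(-1/2 + 1/6))) = -35112 + (-6 + 10*(I + 2*(-1/3))) = -35112 + (-6 + 10*(I - 2/3)) = -35112 + (-6 + 10*(-2/3 + I)) = -35112 + (-6 + (-20/3 + 10*I)) = -35112 + (-38/3 + 10*I) = -105374/3 + 10*I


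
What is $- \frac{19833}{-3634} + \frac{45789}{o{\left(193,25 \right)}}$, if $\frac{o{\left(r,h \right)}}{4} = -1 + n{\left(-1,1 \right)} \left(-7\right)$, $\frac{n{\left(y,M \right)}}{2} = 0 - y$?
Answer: $- \frac{27534541}{36340} \approx -757.69$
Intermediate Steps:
$n{\left(y,M \right)} = - 2 y$ ($n{\left(y,M \right)} = 2 \left(0 - y\right) = 2 \left(- y\right) = - 2 y$)
$o{\left(r,h \right)} = -60$ ($o{\left(r,h \right)} = 4 \left(-1 + \left(-2\right) \left(-1\right) \left(-7\right)\right) = 4 \left(-1 + 2 \left(-7\right)\right) = 4 \left(-1 - 14\right) = 4 \left(-15\right) = -60$)
$- \frac{19833}{-3634} + \frac{45789}{o{\left(193,25 \right)}} = - \frac{19833}{-3634} + \frac{45789}{-60} = \left(-19833\right) \left(- \frac{1}{3634}\right) + 45789 \left(- \frac{1}{60}\right) = \frac{19833}{3634} - \frac{15263}{20} = - \frac{27534541}{36340}$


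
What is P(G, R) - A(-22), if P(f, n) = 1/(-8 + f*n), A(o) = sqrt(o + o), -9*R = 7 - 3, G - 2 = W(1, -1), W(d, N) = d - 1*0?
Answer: -3/28 - 2*I*sqrt(11) ≈ -0.10714 - 6.6332*I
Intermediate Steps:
W(d, N) = d (W(d, N) = d + 0 = d)
G = 3 (G = 2 + 1 = 3)
R = -4/9 (R = -(7 - 3)/9 = -1/9*4 = -4/9 ≈ -0.44444)
A(o) = sqrt(2)*sqrt(o) (A(o) = sqrt(2*o) = sqrt(2)*sqrt(o))
P(G, R) - A(-22) = 1/(-8 + 3*(-4/9)) - sqrt(2)*sqrt(-22) = 1/(-8 - 4/3) - sqrt(2)*I*sqrt(22) = 1/(-28/3) - 2*I*sqrt(11) = -3/28 - 2*I*sqrt(11)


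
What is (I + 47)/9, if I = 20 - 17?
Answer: 50/9 ≈ 5.5556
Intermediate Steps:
I = 3
(I + 47)/9 = (3 + 47)/9 = (⅑)*50 = 50/9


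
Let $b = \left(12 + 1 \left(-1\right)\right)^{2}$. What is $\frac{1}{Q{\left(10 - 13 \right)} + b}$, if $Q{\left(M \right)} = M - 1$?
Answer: $\frac{1}{117} \approx 0.008547$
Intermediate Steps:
$Q{\left(M \right)} = -1 + M$ ($Q{\left(M \right)} = M - 1 = -1 + M$)
$b = 121$ ($b = \left(12 - 1\right)^{2} = 11^{2} = 121$)
$\frac{1}{Q{\left(10 - 13 \right)} + b} = \frac{1}{\left(-1 + \left(10 - 13\right)\right) + 121} = \frac{1}{\left(-1 - 3\right) + 121} = \frac{1}{-4 + 121} = \frac{1}{117}$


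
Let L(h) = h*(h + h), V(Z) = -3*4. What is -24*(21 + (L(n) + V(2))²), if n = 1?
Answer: -2904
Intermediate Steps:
V(Z) = -12
L(h) = 2*h² (L(h) = h*(2*h) = 2*h²)
-24*(21 + (L(n) + V(2))²) = -24*(21 + (2*1² - 12)²) = -24*(21 + (2*1 - 12)²) = -24*(21 + (2 - 12)²) = -24*(21 + (-10)²) = -24*(21 + 100) = -24*121 = -2904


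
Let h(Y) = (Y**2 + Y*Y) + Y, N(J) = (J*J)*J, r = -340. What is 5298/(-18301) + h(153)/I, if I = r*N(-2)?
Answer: 49717983/2928160 ≈ 16.979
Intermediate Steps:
N(J) = J**3 (N(J) = J**2*J = J**3)
h(Y) = Y + 2*Y**2 (h(Y) = (Y**2 + Y**2) + Y = 2*Y**2 + Y = Y + 2*Y**2)
I = 2720 (I = -340*(-2)**3 = -340*(-8) = 2720)
5298/(-18301) + h(153)/I = 5298/(-18301) + (153*(1 + 2*153))/2720 = 5298*(-1/18301) + (153*(1 + 306))*(1/2720) = -5298/18301 + (153*307)*(1/2720) = -5298/18301 + 46971*(1/2720) = -5298/18301 + 2763/160 = 49717983/2928160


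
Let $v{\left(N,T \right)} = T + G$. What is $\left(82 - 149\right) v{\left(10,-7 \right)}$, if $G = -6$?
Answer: $871$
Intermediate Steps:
$v{\left(N,T \right)} = -6 + T$ ($v{\left(N,T \right)} = T - 6 = -6 + T$)
$\left(82 - 149\right) v{\left(10,-7 \right)} = \left(82 - 149\right) \left(-6 - 7\right) = \left(-67\right) \left(-13\right) = 871$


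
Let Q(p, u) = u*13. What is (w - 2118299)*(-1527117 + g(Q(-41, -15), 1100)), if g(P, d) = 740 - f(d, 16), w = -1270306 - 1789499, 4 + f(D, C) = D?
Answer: 7909414051192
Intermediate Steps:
f(D, C) = -4 + D
Q(p, u) = 13*u
w = -3059805
g(P, d) = 744 - d (g(P, d) = 740 - (-4 + d) = 740 + (4 - d) = 744 - d)
(w - 2118299)*(-1527117 + g(Q(-41, -15), 1100)) = (-3059805 - 2118299)*(-1527117 + (744 - 1*1100)) = -5178104*(-1527117 + (744 - 1100)) = -5178104*(-1527117 - 356) = -5178104*(-1527473) = 7909414051192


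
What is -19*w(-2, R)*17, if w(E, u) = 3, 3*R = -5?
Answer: -969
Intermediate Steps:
R = -5/3 (R = (⅓)*(-5) = -5/3 ≈ -1.6667)
-19*w(-2, R)*17 = -19*3*17 = -57*17 = -969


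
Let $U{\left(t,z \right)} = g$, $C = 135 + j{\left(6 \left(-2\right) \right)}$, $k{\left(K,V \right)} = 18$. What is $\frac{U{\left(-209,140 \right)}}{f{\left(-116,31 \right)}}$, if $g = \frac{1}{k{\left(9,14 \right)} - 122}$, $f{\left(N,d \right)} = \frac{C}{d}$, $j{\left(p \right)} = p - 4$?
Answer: $- \frac{31}{12376} \approx -0.0025048$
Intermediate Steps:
$j{\left(p \right)} = -4 + p$ ($j{\left(p \right)} = p - 4 = -4 + p$)
$C = 119$ ($C = 135 + \left(-4 + 6 \left(-2\right)\right) = 135 - 16 = 119$)
$f{\left(N,d \right)} = \frac{119}{d}$
$g = - \frac{1}{104}$ ($g = \frac{1}{18 - 122} = \frac{1}{-104} = - \frac{1}{104} \approx -0.0096154$)
$U{\left(t,z \right)} = - \frac{1}{104}$
$\frac{U{\left(-209,140 \right)}}{f{\left(-116,31 \right)}} = - \frac{1}{104 \cdot \frac{119}{31}} = \left(- \frac{1}{104}\right) \frac{31}{119} = - \frac{31}{12376}$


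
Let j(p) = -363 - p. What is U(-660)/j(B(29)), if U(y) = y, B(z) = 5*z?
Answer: 165/127 ≈ 1.2992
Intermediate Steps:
U(-660)/j(B(29)) = -660/(-363 - 5*29) = -660/(-363 - 1*145) = -660/(-363 - 145) = -660/(-508) = -660*(-1/508) = 165/127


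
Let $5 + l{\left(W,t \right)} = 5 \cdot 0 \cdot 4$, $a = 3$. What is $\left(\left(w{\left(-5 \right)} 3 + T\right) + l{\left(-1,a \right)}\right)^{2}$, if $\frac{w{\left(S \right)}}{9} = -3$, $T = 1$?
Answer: $7225$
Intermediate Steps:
$l{\left(W,t \right)} = -5$ ($l{\left(W,t \right)} = -5 + 5 \cdot 0 \cdot 4 = -5 + 0 \cdot 4 = -5 + 0 = -5$)
$w{\left(S \right)} = -27$ ($w{\left(S \right)} = 9 \left(-3\right) = -27$)
$\left(\left(w{\left(-5 \right)} 3 + T\right) + l{\left(-1,a \right)}\right)^{2} = \left(\left(\left(-27\right) 3 + 1\right) - 5\right)^{2} = \left(\left(-81 + 1\right) - 5\right)^{2} = \left(-80 - 5\right)^{2} = \left(-85\right)^{2} = 7225$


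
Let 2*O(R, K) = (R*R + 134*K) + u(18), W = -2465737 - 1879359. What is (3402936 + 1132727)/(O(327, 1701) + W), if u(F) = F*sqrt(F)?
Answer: -75793913196254/69811522692409 - 489851604*sqrt(2)/69811522692409 ≈ -1.0857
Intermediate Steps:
u(F) = F**(3/2)
W = -4345096
O(R, K) = R**2/2 + 27*sqrt(2) + 67*K (O(R, K) = ((R*R + 134*K) + 18**(3/2))/2 = ((R**2 + 134*K) + 54*sqrt(2))/2 = (R**2 + 54*sqrt(2) + 134*K)/2 = R**2/2 + 27*sqrt(2) + 67*K)
(3402936 + 1132727)/(O(327, 1701) + W) = (3402936 + 1132727)/(((1/2)*327**2 + 27*sqrt(2) + 67*1701) - 4345096) = 4535663/(((1/2)*106929 + 27*sqrt(2) + 113967) - 4345096) = 4535663/((106929/2 + 27*sqrt(2) + 113967) - 4345096) = 4535663/((334863/2 + 27*sqrt(2)) - 4345096) = 4535663/(-8355329/2 + 27*sqrt(2))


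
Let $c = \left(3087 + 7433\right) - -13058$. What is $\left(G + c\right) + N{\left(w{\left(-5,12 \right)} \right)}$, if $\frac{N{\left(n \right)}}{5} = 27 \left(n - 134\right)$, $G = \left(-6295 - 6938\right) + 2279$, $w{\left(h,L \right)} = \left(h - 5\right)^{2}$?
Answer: $8034$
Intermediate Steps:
$w{\left(h,L \right)} = \left(-5 + h\right)^{2}$
$G = -10954$ ($G = -13233 + 2279 = -10954$)
$c = 23578$ ($c = 10520 + 13058 = 23578$)
$N{\left(n \right)} = -18090 + 135 n$ ($N{\left(n \right)} = 5 \cdot 27 \left(n - 134\right) = 5 \cdot 27 \left(-134 + n\right) = 5 \left(-3618 + 27 n\right) = -18090 + 135 n$)
$\left(G + c\right) + N{\left(w{\left(-5,12 \right)} \right)} = \left(-10954 + 23578\right) - \left(18090 - 135 \left(-5 - 5\right)^{2}\right) = 12624 - \left(18090 - 135 \left(-10\right)^{2}\right) = 12624 + \left(-18090 + 135 \cdot 100\right) = 12624 + \left(-18090 + 13500\right) = 12624 - 4590 = 8034$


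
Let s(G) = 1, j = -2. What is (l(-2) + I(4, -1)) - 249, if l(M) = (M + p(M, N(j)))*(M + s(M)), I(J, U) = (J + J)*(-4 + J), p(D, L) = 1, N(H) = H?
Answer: -248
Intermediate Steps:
I(J, U) = 2*J*(-4 + J) (I(J, U) = (2*J)*(-4 + J) = 2*J*(-4 + J))
l(M) = (1 + M)² (l(M) = (M + 1)*(M + 1) = (1 + M)*(1 + M) = (1 + M)²)
(l(-2) + I(4, -1)) - 249 = ((1 + (-2)² + 2*(-2)) + 2*4*(-4 + 4)) - 249 = ((1 + 4 - 4) + 2*4*0) - 249 = (1 + 0) - 249 = 1 - 249 = -248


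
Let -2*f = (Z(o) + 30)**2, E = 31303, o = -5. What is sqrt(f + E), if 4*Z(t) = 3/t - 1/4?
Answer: sqrt(789999422)/160 ≈ 175.67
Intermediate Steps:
Z(t) = -1/16 + 3/(4*t) (Z(t) = (3/t - 1/4)/4 = (-1/4 + 3/t)/4 = -1/16 + 3/(4*t))
f = -5678689/12800 (f = -((1/16)*(12 - 1*(-5))/(-5) + 30)**2/2 = -((1/16)*(-1/5)*(12 + 5) + 30)**2/2 = -((1/16)*(-1/5)*17 + 30)**2/2 = -(-17/80 + 30)**2/2 = -(2383/80)**2/2 = -1/2*5678689/6400 = -5678689/12800 ≈ -443.65)
sqrt(f + E) = sqrt(-5678689/12800 + 31303) = sqrt(394999711/12800) = sqrt(789999422)/160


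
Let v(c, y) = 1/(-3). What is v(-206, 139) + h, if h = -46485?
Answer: -139456/3 ≈ -46485.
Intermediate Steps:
v(c, y) = -1/3
v(-206, 139) + h = -1/3 - 46485 = -139456/3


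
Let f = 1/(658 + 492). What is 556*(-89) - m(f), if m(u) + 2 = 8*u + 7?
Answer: -28456179/575 ≈ -49489.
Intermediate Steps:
f = 1/1150 ≈ 0.00086956
m(u) = 5 + 8*u (m(u) = -2 + (8*u + 7) = -2 + (7 + 8*u) = 5 + 8*u)
556*(-89) - m(f) = 556*(-89) - (5 + 8*(1/1150)) = -49484 - (5 + 4/575) = -49484 - 1*2879/575 = -49484 - 2879/575 = -28456179/575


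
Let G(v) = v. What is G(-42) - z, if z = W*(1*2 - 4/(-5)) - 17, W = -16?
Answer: 99/5 ≈ 19.800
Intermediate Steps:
z = -309/5 (z = -16*(1*2 - 4/(-5)) - 17 = -16*(2 - 4*(-⅕)) - 17 = -16*(2 + ⅘) - 17 = -16*14/5 - 17 = -224/5 - 17 = -309/5 ≈ -61.800)
G(-42) - z = -42 - 1*(-309/5) = -42 + 309/5 = 99/5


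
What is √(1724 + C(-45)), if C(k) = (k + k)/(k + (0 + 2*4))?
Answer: 41*√1406/37 ≈ 41.550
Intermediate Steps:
C(k) = 2*k/(8 + k) (C(k) = (2*k)/(k + (0 + 8)) = (2*k)/(k + 8) = (2*k)/(8 + k) = 2*k/(8 + k))
√(1724 + C(-45)) = √(1724 + 2*(-45)/(8 - 45)) = √(1724 + 2*(-45)/(-37)) = √(1724 + 2*(-45)*(-1/37)) = √(1724 + 90/37) = √(63878/37) = 41*√1406/37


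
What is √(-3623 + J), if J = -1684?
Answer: I*√5307 ≈ 72.849*I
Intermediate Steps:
√(-3623 + J) = √(-3623 - 1684) = √(-5307) = I*√5307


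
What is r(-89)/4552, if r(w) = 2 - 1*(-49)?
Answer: 51/4552 ≈ 0.011204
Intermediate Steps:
r(w) = 51 (r(w) = 2 + 49 = 51)
r(-89)/4552 = 51/4552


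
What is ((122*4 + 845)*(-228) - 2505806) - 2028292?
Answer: -4838022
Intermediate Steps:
((122*4 + 845)*(-228) - 2505806) - 2028292 = ((488 + 845)*(-228) - 2505806) - 2028292 = (1333*(-228) - 2505806) - 2028292 = (-303924 - 2505806) - 2028292 = -2809730 - 2028292 = -4838022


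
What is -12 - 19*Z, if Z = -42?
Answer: 786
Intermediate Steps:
-12 - 19*Z = -12 - 19*(-42) = -12 + 798 = 786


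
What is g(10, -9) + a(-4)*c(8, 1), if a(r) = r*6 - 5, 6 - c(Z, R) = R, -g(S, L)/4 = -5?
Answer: -125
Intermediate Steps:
g(S, L) = 20 (g(S, L) = -4*(-5) = 20)
c(Z, R) = 6 - R
a(r) = -5 + 6*r (a(r) = 6*r - 5 = -5 + 6*r)
g(10, -9) + a(-4)*c(8, 1) = 20 + (-5 + 6*(-4))*(6 - 1*1) = 20 + (-5 - 24)*(6 - 1) = 20 - 29*5 = 20 - 145 = -125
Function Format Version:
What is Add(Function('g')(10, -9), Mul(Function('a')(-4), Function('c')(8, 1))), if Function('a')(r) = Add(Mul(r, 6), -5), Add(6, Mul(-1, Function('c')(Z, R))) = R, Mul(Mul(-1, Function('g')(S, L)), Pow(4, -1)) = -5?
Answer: -125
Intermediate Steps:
Function('g')(S, L) = 20 (Function('g')(S, L) = Mul(-4, -5) = 20)
Function('c')(Z, R) = Add(6, Mul(-1, R))
Function('a')(r) = Add(-5, Mul(6, r)) (Function('a')(r) = Add(Mul(6, r), -5) = Add(-5, Mul(6, r)))
Add(Function('g')(10, -9), Mul(Function('a')(-4), Function('c')(8, 1))) = Add(20, Mul(Add(-5, Mul(6, -4)), Add(6, Mul(-1, 1)))) = Add(20, Mul(Add(-5, -24), Add(6, -1))) = Add(20, Mul(-29, 5)) = Add(20, -145) = -125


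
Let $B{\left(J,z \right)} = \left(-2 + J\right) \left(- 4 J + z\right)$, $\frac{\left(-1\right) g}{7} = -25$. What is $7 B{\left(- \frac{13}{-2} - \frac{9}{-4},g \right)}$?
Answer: $6615$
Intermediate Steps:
$g = 175$ ($g = \left(-7\right) \left(-25\right) = 175$)
$B{\left(J,z \right)} = \left(-2 + J\right) \left(z - 4 J\right)$
$7 B{\left(- \frac{13}{-2} - \frac{9}{-4},g \right)} = 7 \left(- 4 \left(- \frac{13}{-2} - \frac{9}{-4}\right)^{2} - 350 + 8 \left(- \frac{13}{-2} - \frac{9}{-4}\right) + \left(- \frac{13}{-2} - \frac{9}{-4}\right) 175\right) = 7 \left(- 4 \left(\left(-13\right) \left(- \frac{1}{2}\right) - - \frac{9}{4}\right)^{2} - 350 + 8 \left(\left(-13\right) \left(- \frac{1}{2}\right) - - \frac{9}{4}\right) + \left(\left(-13\right) \left(- \frac{1}{2}\right) - - \frac{9}{4}\right) 175\right) = 7 \left(- 4 \left(\frac{13}{2} + \frac{9}{4}\right)^{2} - 350 + 8 \left(\frac{13}{2} + \frac{9}{4}\right) + \left(\frac{13}{2} + \frac{9}{4}\right) 175\right) = 7 \left(- 4 \left(\frac{35}{4}\right)^{2} - 350 + 8 \cdot \frac{35}{4} + \frac{35}{4} \cdot 175\right) = 7 \left(\left(-4\right) \frac{1225}{16} - 350 + 70 + \frac{6125}{4}\right) = 7 \left(- \frac{1225}{4} - 350 + 70 + \frac{6125}{4}\right) = 7 \cdot 945 = 6615$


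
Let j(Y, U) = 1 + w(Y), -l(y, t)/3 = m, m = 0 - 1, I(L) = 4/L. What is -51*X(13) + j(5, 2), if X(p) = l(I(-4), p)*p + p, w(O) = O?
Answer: -2646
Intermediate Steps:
m = -1
l(y, t) = 3 (l(y, t) = -3*(-1) = 3)
j(Y, U) = 1 + Y
X(p) = 4*p (X(p) = 3*p + p = 4*p)
-51*X(13) + j(5, 2) = -204*13 + (1 + 5) = -51*52 + 6 = -2652 + 6 = -2646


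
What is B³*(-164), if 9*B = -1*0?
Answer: 0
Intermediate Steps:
B = 0 (B = (-1*0)/9 = (⅑)*0 = 0)
B³*(-164) = 0³*(-164) = 0*(-164) = 0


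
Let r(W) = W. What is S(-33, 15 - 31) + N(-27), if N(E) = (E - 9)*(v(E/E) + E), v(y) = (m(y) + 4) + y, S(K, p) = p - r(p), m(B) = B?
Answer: 756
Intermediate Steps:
S(K, p) = 0 (S(K, p) = p - p = 0)
v(y) = 4 + 2*y (v(y) = (y + 4) + y = (4 + y) + y = 4 + 2*y)
N(E) = (-9 + E)*(6 + E) (N(E) = (E - 9)*((4 + 2*(E/E)) + E) = (-9 + E)*((4 + 2*1) + E) = (-9 + E)*((4 + 2) + E) = (-9 + E)*(6 + E))
S(-33, 15 - 31) + N(-27) = 0 + (-54 + (-27)² - 3*(-27)) = 0 + (-54 + 729 + 81) = 0 + 756 = 756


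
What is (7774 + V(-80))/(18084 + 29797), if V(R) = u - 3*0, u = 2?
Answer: 7776/47881 ≈ 0.16240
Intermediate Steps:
V(R) = 2 (V(R) = 2 - 3*0 = 2 + 0 = 2)
(7774 + V(-80))/(18084 + 29797) = (7774 + 2)/(18084 + 29797) = 7776/47881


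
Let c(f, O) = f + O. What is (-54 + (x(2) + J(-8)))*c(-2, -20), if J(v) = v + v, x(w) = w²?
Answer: 1452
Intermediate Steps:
J(v) = 2*v
c(f, O) = O + f
(-54 + (x(2) + J(-8)))*c(-2, -20) = (-54 + (2² + 2*(-8)))*(-20 - 2) = (-54 + (4 - 16))*(-22) = (-54 - 12)*(-22) = -66*(-22) = 1452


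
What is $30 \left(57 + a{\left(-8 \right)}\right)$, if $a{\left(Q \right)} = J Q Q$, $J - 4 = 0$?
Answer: $9390$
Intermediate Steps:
$J = 4$ ($J = 4 + 0 = 4$)
$a{\left(Q \right)} = 4 Q^{2}$ ($a{\left(Q \right)} = 4 Q Q = 4 Q^{2}$)
$30 \left(57 + a{\left(-8 \right)}\right) = 30 \left(57 + 4 \left(-8\right)^{2}\right) = 30 \left(57 + 4 \cdot 64\right) = 30 \left(57 + 256\right) = 30 \cdot 313 = 9390$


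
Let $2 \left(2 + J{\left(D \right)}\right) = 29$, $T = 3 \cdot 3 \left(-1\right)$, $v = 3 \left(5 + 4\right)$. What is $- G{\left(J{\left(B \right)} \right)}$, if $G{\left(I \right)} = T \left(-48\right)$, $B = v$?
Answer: $-432$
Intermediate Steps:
$v = 27$ ($v = 3 \cdot 9 = 27$)
$T = -9$ ($T = 9 \left(-1\right) = -9$)
$B = 27$
$J{\left(D \right)} = \frac{25}{2}$ ($J{\left(D \right)} = -2 + \frac{1}{2} \cdot 29 = -2 + \frac{29}{2} = \frac{25}{2}$)
$G{\left(I \right)} = 432$ ($G{\left(I \right)} = \left(-9\right) \left(-48\right) = 432$)
$- G{\left(J{\left(B \right)} \right)} = \left(-1\right) 432 = -432$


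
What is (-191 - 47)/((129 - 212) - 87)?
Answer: 7/5 ≈ 1.4000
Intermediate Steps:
(-191 - 47)/((129 - 212) - 87) = -238/(-83 - 87) = -238/(-170) = -238*(-1/170) = 7/5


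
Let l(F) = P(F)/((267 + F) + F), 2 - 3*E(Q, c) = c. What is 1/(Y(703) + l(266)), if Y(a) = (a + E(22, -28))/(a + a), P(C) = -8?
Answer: 1123394/558439 ≈ 2.0117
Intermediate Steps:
E(Q, c) = ⅔ - c/3
l(F) = -8/(267 + 2*F) (l(F) = -8/((267 + F) + F) = -8/(267 + 2*F))
Y(a) = (10 + a)/(2*a) (Y(a) = (a + (⅔ - ⅓*(-28)))/(a + a) = (a + (⅔ + 28/3))/((2*a)) = (a + 10)*(1/(2*a)) = (10 + a)*(1/(2*a)) = (10 + a)/(2*a))
1/(Y(703) + l(266)) = 1/((½)*(10 + 703)/703 - 8/(267 + 2*266)) = 1/((½)*(1/703)*713 - 8/(267 + 532)) = 1/(713/1406 - 8/799) = 1/(558439/1123394) = 1123394/558439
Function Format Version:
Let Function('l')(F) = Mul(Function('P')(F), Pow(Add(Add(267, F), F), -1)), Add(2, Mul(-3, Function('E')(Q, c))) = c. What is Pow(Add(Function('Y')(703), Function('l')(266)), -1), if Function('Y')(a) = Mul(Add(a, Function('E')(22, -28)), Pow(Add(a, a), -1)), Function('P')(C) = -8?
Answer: Rational(1123394, 558439) ≈ 2.0117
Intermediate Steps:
Function('E')(Q, c) = Add(Rational(2, 3), Mul(Rational(-1, 3), c))
Function('l')(F) = Mul(-8, Pow(Add(267, Mul(2, F)), -1)) (Function('l')(F) = Mul(-8, Pow(Add(Add(267, F), F), -1)) = Mul(-8, Pow(Add(267, Mul(2, F)), -1)))
Function('Y')(a) = Mul(Rational(1, 2), Pow(a, -1), Add(10, a)) (Function('Y')(a) = Mul(Add(a, Add(Rational(2, 3), Mul(Rational(-1, 3), -28))), Pow(Add(a, a), -1)) = Mul(Add(a, Add(Rational(2, 3), Rational(28, 3))), Pow(Mul(2, a), -1)) = Mul(Add(a, 10), Mul(Rational(1, 2), Pow(a, -1))) = Mul(Add(10, a), Mul(Rational(1, 2), Pow(a, -1))) = Mul(Rational(1, 2), Pow(a, -1), Add(10, a)))
Pow(Add(Function('Y')(703), Function('l')(266)), -1) = Pow(Add(Mul(Rational(1, 2), Pow(703, -1), Add(10, 703)), Mul(-8, Pow(Add(267, Mul(2, 266)), -1))), -1) = Pow(Add(Mul(Rational(1, 2), Rational(1, 703), 713), Mul(-8, Pow(Add(267, 532), -1))), -1) = Pow(Add(Rational(713, 1406), Mul(-8, Pow(799, -1))), -1) = Pow(Add(Rational(713, 1406), Mul(-8, Rational(1, 799))), -1) = Pow(Add(Rational(713, 1406), Rational(-8, 799)), -1) = Pow(Rational(558439, 1123394), -1) = Rational(1123394, 558439)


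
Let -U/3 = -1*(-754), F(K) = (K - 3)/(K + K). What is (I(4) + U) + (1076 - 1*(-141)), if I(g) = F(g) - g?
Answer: -8391/8 ≈ -1048.9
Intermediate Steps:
F(K) = (-3 + K)/(2*K) (F(K) = (-3 + K)/((2*K)) = (-3 + K)*(1/(2*K)) = (-3 + K)/(2*K))
U = -2262 (U = -(-3)*(-754) = -3*754 = -2262)
I(g) = -g + (-3 + g)/(2*g) (I(g) = (-3 + g)/(2*g) - g = -g + (-3 + g)/(2*g))
(I(4) + U) + (1076 - 1*(-141)) = ((1/2 - 1*4 - 3/2/4) - 2262) + (1076 - 1*(-141)) = ((1/2 - 4 - 3/2*1/4) - 2262) + (1076 + 141) = ((1/2 - 4 - 3/8) - 2262) + 1217 = (-31/8 - 2262) + 1217 = -18127/8 + 1217 = -8391/8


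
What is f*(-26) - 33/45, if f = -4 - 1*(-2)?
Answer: 769/15 ≈ 51.267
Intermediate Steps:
f = -2 (f = -4 + 2 = -2)
f*(-26) - 33/45 = -2*(-26) - 33/45 = 52 - 33*1/45 = 52 - 11/15 = 769/15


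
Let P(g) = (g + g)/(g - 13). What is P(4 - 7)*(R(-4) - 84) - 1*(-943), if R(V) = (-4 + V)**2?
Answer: 1871/2 ≈ 935.50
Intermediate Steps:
P(g) = 2*g/(-13 + g) (P(g) = (2*g)/(-13 + g) = 2*g/(-13 + g))
P(4 - 7)*(R(-4) - 84) - 1*(-943) = (2*(4 - 7)/(-13 + (4 - 7)))*((-4 - 4)**2 - 84) - 1*(-943) = (2*(-3)/(-13 - 3))*((-8)**2 - 84) + 943 = (2*(-3)/(-16))*(64 - 84) + 943 = (2*(-3)*(-1/16))*(-20) + 943 = (3/8)*(-20) + 943 = -15/2 + 943 = 1871/2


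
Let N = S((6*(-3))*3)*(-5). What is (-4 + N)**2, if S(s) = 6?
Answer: 1156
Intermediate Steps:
N = -30 (N = 6*(-5) = -30)
(-4 + N)**2 = (-4 - 30)**2 = (-34)**2 = 1156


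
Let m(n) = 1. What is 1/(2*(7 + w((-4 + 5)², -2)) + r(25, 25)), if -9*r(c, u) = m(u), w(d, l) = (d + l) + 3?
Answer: 9/161 ≈ 0.055901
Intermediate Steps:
w(d, l) = 3 + d + l
r(c, u) = -⅑ (r(c, u) = -⅑*1 = -⅑)
1/(2*(7 + w((-4 + 5)², -2)) + r(25, 25)) = 1/(2*(7 + (3 + (-4 + 5)² - 2)) - ⅑) = 1/(2*(7 + (3 + 1² - 2)) - ⅑) = 1/(2*(7 + (3 + 1 - 2)) - ⅑) = 1/(2*(7 + 2) - ⅑) = 1/(2*9 - ⅑) = 1/(18 - ⅑) = 1/(161/9) = 9/161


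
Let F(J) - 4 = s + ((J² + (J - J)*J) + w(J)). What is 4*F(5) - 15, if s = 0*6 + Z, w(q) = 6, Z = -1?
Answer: 121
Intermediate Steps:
s = -1 (s = 0*6 - 1 = 0 - 1 = -1)
F(J) = 9 + J² (F(J) = 4 + (-1 + ((J² + (J - J)*J) + 6)) = 4 + (-1 + ((J² + 0*J) + 6)) = 4 + (-1 + ((J² + 0) + 6)) = 4 + (-1 + (J² + 6)) = 4 + (-1 + (6 + J²)) = 4 + (5 + J²) = 9 + J²)
4*F(5) - 15 = 4*(9 + 5²) - 15 = 4*(9 + 25) - 15 = 4*34 - 15 = 136 - 15 = 121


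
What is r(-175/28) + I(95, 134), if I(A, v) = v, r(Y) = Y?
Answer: 511/4 ≈ 127.75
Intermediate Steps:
r(-175/28) + I(95, 134) = -175/28 + 134 = -175*1/28 + 134 = -25/4 + 134 = 511/4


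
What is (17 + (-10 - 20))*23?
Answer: -299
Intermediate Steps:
(17 + (-10 - 20))*23 = (17 - 30)*23 = -13*23 = -299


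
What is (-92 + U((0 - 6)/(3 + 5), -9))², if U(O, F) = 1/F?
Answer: 687241/81 ≈ 8484.5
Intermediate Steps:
(-92 + U((0 - 6)/(3 + 5), -9))² = (-92 + 1/(-9))² = (-92 - ⅑)² = (-829/9)² = 687241/81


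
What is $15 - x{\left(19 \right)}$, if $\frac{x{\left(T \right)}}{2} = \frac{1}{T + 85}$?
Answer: $\frac{779}{52} \approx 14.981$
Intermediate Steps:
$x{\left(T \right)} = \frac{2}{85 + T}$ ($x{\left(T \right)} = \frac{2}{T + 85} = \frac{2}{85 + T}$)
$15 - x{\left(19 \right)} = 15 - \frac{2}{85 + 19} = 15 - \frac{2}{104} = 15 - 2 \cdot \frac{1}{104} = 15 - \frac{1}{52} = \frac{779}{52}$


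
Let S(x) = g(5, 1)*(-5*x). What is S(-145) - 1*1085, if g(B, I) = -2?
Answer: -2535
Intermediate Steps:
S(x) = 10*x (S(x) = -(-10)*x = 10*x)
S(-145) - 1*1085 = 10*(-145) - 1*1085 = -1450 - 1085 = -2535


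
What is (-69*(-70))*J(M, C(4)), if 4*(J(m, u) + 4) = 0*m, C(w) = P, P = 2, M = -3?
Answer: -19320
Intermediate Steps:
C(w) = 2
J(m, u) = -4 (J(m, u) = -4 + (0*m)/4 = -4 + (1/4)*0 = -4 + 0 = -4)
(-69*(-70))*J(M, C(4)) = -69*(-70)*(-4) = 4830*(-4) = -19320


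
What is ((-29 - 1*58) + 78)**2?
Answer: 81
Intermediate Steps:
((-29 - 1*58) + 78)**2 = ((-29 - 58) + 78)**2 = (-87 + 78)**2 = (-9)**2 = 81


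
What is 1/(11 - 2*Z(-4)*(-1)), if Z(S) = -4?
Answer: ⅓ ≈ 0.33333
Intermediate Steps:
1/(11 - 2*Z(-4)*(-1)) = 1/(11 - 2*(-4)*(-1)) = 1/(11 + 8*(-1)) = 1/(11 - 8) = 1/3 = ⅓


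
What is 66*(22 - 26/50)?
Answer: 35442/25 ≈ 1417.7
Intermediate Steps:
66*(22 - 26/50) = 66*(22 - 26*1/50) = 66*(22 - 13/25) = 66*(537/25) = 35442/25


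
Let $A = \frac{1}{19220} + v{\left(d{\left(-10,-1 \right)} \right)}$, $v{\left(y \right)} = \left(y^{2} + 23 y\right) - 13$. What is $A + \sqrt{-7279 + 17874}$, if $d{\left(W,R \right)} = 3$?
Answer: $\frac{1249301}{19220} + \sqrt{10595} \approx 167.93$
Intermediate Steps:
$v{\left(y \right)} = -13 + y^{2} + 23 y$
$A = \frac{1249301}{19220}$ ($A = \frac{1}{19220} + \left(-13 + 3^{2} + 23 \cdot 3\right) = \frac{1}{19220} + \left(-13 + 9 + 69\right) = \frac{1}{19220} + 65 = \frac{1249301}{19220} \approx 65.0$)
$A + \sqrt{-7279 + 17874} = \frac{1249301}{19220} + \sqrt{-7279 + 17874} = \frac{1249301}{19220} + \sqrt{10595}$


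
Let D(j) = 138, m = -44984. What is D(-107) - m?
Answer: 45122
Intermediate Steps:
D(-107) - m = 138 - 1*(-44984) = 138 + 44984 = 45122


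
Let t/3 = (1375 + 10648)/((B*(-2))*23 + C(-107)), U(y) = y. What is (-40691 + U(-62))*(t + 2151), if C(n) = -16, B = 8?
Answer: -10730468665/128 ≈ -8.3832e+7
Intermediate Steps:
t = -12023/128 (t = 3*((1375 + 10648)/((8*(-2))*23 - 16)) = 3*(12023/(-16*23 - 16)) = 3*(12023/(-368 - 16)) = 3*(12023/(-384)) = 3*(12023*(-1/384)) = 3*(-12023/384) = -12023/128 ≈ -93.930)
(-40691 + U(-62))*(t + 2151) = (-40691 - 62)*(-12023/128 + 2151) = -40753*263305/128 = -10730468665/128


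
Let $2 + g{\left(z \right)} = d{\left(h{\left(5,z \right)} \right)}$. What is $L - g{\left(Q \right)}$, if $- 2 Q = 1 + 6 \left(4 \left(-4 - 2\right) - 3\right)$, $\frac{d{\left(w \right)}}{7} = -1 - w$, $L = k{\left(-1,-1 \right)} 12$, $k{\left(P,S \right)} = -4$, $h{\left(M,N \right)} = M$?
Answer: $-4$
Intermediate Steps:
$L = -48$ ($L = \left(-4\right) 12 = -48$)
$d{\left(w \right)} = -7 - 7 w$ ($d{\left(w \right)} = 7 \left(-1 - w\right) = -7 - 7 w$)
$Q = \frac{161}{2}$ ($Q = - \frac{1 + 6 \left(4 \left(-4 - 2\right) - 3\right)}{2} = - \frac{1 + 6 \left(4 \left(-6\right) - 3\right)}{2} = - \frac{1 + 6 \left(-24 - 3\right)}{2} = - \frac{1 + 6 \left(-27\right)}{2} = - \frac{1 - 162}{2} = \left(- \frac{1}{2}\right) \left(-161\right) = \frac{161}{2} \approx 80.5$)
$g{\left(z \right)} = -44$ ($g{\left(z \right)} = -2 - 42 = -44$)
$L - g{\left(Q \right)} = -48 - -44 = -48 + 44 = -4$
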